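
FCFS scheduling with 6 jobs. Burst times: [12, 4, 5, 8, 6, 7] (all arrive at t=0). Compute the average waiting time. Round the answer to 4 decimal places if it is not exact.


FCFS order (as given): [12, 4, 5, 8, 6, 7]
Waiting times:
  Job 1: wait = 0
  Job 2: wait = 12
  Job 3: wait = 16
  Job 4: wait = 21
  Job 5: wait = 29
  Job 6: wait = 35
Sum of waiting times = 113
Average waiting time = 113/6 = 18.8333

18.8333


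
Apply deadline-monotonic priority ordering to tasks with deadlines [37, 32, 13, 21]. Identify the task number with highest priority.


Sort tasks by relative deadline (ascending):
  Task 3: deadline = 13
  Task 4: deadline = 21
  Task 2: deadline = 32
  Task 1: deadline = 37
Priority order (highest first): [3, 4, 2, 1]
Highest priority task = 3

3


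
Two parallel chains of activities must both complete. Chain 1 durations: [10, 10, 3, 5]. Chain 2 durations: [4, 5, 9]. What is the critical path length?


Path A total = 10 + 10 + 3 + 5 = 28
Path B total = 4 + 5 + 9 = 18
Critical path = longest path = max(28, 18) = 28

28


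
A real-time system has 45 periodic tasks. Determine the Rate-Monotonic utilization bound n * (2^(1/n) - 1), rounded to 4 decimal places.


Compute 2^(1/45) = 1.0155225125
Subtract 1: 1.0155225125 - 1 = 0.0155225125
Multiply by n: 45 * 0.0155225125 = 0.6985130625
Round to 4 dp: 0.6985

0.6985


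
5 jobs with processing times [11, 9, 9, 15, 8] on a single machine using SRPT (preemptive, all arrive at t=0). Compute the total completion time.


Since all jobs arrive at t=0, SRPT equals SPT ordering.
SPT order: [8, 9, 9, 11, 15]
Completion times:
  Job 1: p=8, C=8
  Job 2: p=9, C=17
  Job 3: p=9, C=26
  Job 4: p=11, C=37
  Job 5: p=15, C=52
Total completion time = 8 + 17 + 26 + 37 + 52 = 140

140


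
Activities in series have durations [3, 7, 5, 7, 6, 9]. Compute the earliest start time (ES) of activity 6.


Activity 6 starts after activities 1 through 5 complete.
Predecessor durations: [3, 7, 5, 7, 6]
ES = 3 + 7 + 5 + 7 + 6 = 28

28


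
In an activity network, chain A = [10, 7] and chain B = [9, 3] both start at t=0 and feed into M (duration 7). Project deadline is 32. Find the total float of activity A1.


Forward pass: ES(A1) = sum of predecessors on chain A = 0
EF = ES + duration = 0 + 10 = 10
Backward pass: LF(M) = deadline = 32; LS(M) = 32 - 7 = 25
LF(A1) = LS(M) - sum(successors on chain A) = 25 - 7 = 18
LS = LF - duration = 18 - 10 = 8
Total float = LS - ES = 8 - 0 = 8

8


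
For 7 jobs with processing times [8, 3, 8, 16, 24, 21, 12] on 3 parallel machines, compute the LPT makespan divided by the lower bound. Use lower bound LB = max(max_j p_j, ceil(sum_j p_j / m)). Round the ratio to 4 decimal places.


LPT order: [24, 21, 16, 12, 8, 8, 3]
Machine loads after assignment: [32, 29, 31]
LPT makespan = 32
Lower bound = max(max_job, ceil(total/3)) = max(24, 31) = 31
Ratio = 32 / 31 = 1.0323

1.0323


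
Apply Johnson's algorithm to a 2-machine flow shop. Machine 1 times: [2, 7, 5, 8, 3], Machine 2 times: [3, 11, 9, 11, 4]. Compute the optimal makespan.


Apply Johnson's rule:
  Group 1 (a <= b): [(1, 2, 3), (5, 3, 4), (3, 5, 9), (2, 7, 11), (4, 8, 11)]
  Group 2 (a > b): []
Optimal job order: [1, 5, 3, 2, 4]
Schedule:
  Job 1: M1 done at 2, M2 done at 5
  Job 5: M1 done at 5, M2 done at 9
  Job 3: M1 done at 10, M2 done at 19
  Job 2: M1 done at 17, M2 done at 30
  Job 4: M1 done at 25, M2 done at 41
Makespan = 41

41


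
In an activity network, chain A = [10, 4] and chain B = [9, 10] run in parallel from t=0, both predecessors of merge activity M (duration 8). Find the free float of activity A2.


ES(A2) = sum of predecessors on chain A = 10
EF(A2) = ES + duration = 10 + 4 = 14
Successor of A2 is M. ES(M) = max(sum(A), sum(B)) = max(14, 19) = 19
Free float = ES(successor) - EF(current) = 19 - 14 = 5

5


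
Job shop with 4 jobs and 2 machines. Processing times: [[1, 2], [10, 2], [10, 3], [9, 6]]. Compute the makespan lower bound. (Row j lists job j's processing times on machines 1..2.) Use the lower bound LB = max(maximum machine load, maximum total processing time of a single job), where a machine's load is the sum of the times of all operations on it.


Machine loads:
  Machine 1: 1 + 10 + 10 + 9 = 30
  Machine 2: 2 + 2 + 3 + 6 = 13
Max machine load = 30
Job totals:
  Job 1: 3
  Job 2: 12
  Job 3: 13
  Job 4: 15
Max job total = 15
Lower bound = max(30, 15) = 30

30


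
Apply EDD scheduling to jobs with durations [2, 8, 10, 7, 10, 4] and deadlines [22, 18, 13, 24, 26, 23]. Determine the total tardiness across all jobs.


Sort by due date (EDD order): [(10, 13), (8, 18), (2, 22), (4, 23), (7, 24), (10, 26)]
Compute completion times and tardiness:
  Job 1: p=10, d=13, C=10, tardiness=max(0,10-13)=0
  Job 2: p=8, d=18, C=18, tardiness=max(0,18-18)=0
  Job 3: p=2, d=22, C=20, tardiness=max(0,20-22)=0
  Job 4: p=4, d=23, C=24, tardiness=max(0,24-23)=1
  Job 5: p=7, d=24, C=31, tardiness=max(0,31-24)=7
  Job 6: p=10, d=26, C=41, tardiness=max(0,41-26)=15
Total tardiness = 23

23


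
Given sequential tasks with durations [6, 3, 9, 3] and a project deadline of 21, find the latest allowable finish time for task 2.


LF(activity 2) = deadline - sum of successor durations
Successors: activities 3 through 4 with durations [9, 3]
Sum of successor durations = 12
LF = 21 - 12 = 9

9


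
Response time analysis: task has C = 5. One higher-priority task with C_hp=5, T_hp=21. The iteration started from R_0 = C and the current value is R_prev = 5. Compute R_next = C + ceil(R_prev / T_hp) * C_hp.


R_next = C + ceil(R_prev / T_hp) * C_hp
ceil(5 / 21) = ceil(0.2381) = 1
Interference = 1 * 5 = 5
R_next = 5 + 5 = 10

10


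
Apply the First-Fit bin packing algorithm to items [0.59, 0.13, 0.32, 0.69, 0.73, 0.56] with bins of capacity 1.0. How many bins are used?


Place items sequentially using First-Fit:
  Item 0.59 -> new Bin 1
  Item 0.13 -> Bin 1 (now 0.72)
  Item 0.32 -> new Bin 2
  Item 0.69 -> new Bin 3
  Item 0.73 -> new Bin 4
  Item 0.56 -> Bin 2 (now 0.88)
Total bins used = 4

4


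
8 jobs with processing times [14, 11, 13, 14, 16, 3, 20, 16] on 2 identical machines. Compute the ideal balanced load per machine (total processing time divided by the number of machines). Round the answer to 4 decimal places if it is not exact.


Total processing time = 14 + 11 + 13 + 14 + 16 + 3 + 20 + 16 = 107
Number of machines = 2
Ideal balanced load = 107 / 2 = 53.5

53.5


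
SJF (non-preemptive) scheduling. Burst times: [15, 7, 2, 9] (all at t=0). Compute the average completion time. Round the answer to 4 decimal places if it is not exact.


SJF order (ascending): [2, 7, 9, 15]
Completion times:
  Job 1: burst=2, C=2
  Job 2: burst=7, C=9
  Job 3: burst=9, C=18
  Job 4: burst=15, C=33
Average completion = 62/4 = 15.5

15.5


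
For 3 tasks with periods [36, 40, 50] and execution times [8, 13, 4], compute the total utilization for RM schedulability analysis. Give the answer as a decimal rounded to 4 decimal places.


Compute individual utilizations (exact fractions):
  Task 1: C/T = 8/36 = 2/9 (approx. 0.2222)
  Task 2: C/T = 13/40 (approx. 0.325)
  Task 3: C/T = 4/50 = 2/25 (approx. 0.08)
Total utilization U = 2/9 + 13/40 + 2/25 = 1129/1800
Rounded to 4 decimal places: U = 0.6272
RM (Liu & Layland) bound for 3 tasks = 0.779763; compare with U = 1129/1800 (approx. 0.627222)
U <= bound, so schedulable by RM sufficient condition.

0.6272


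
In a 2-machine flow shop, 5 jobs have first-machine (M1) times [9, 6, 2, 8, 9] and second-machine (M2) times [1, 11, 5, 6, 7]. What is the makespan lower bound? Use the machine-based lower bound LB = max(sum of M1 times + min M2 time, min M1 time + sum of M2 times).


LB1 = sum(M1 times) + min(M2 times) = 34 + 1 = 35
LB2 = min(M1 times) + sum(M2 times) = 2 + 30 = 32
Lower bound = max(LB1, LB2) = max(35, 32) = 35

35


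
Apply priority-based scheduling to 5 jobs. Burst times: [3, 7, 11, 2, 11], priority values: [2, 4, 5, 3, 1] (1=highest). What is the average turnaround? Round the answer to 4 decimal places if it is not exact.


Sort by priority (ascending = highest first):
Order: [(1, 11), (2, 3), (3, 2), (4, 7), (5, 11)]
Completion times:
  Priority 1, burst=11, C=11
  Priority 2, burst=3, C=14
  Priority 3, burst=2, C=16
  Priority 4, burst=7, C=23
  Priority 5, burst=11, C=34
Average turnaround = 98/5 = 19.6

19.6


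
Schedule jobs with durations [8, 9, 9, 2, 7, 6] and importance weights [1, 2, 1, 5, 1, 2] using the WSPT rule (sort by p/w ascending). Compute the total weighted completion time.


Compute p/w ratios and sort ascending (WSPT): [(2, 5), (6, 2), (9, 2), (7, 1), (8, 1), (9, 1)]
Compute weighted completion times:
  Job (p=2,w=5): C=2, w*C=5*2=10
  Job (p=6,w=2): C=8, w*C=2*8=16
  Job (p=9,w=2): C=17, w*C=2*17=34
  Job (p=7,w=1): C=24, w*C=1*24=24
  Job (p=8,w=1): C=32, w*C=1*32=32
  Job (p=9,w=1): C=41, w*C=1*41=41
Total weighted completion time = 157

157


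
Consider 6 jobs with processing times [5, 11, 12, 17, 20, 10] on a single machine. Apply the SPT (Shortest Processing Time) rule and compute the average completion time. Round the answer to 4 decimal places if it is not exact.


Sort jobs by processing time (SPT order): [5, 10, 11, 12, 17, 20]
Compute completion times sequentially:
  Job 1: processing = 5, completes at 5
  Job 2: processing = 10, completes at 15
  Job 3: processing = 11, completes at 26
  Job 4: processing = 12, completes at 38
  Job 5: processing = 17, completes at 55
  Job 6: processing = 20, completes at 75
Sum of completion times = 214
Average completion time = 214/6 = 35.6667

35.6667


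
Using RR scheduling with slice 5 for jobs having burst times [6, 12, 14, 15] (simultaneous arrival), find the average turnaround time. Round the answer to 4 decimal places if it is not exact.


Time quantum = 5
Execution trace:
  J1 runs 5 units, time = 5
  J2 runs 5 units, time = 10
  J3 runs 5 units, time = 15
  J4 runs 5 units, time = 20
  J1 runs 1 units, time = 21
  J2 runs 5 units, time = 26
  J3 runs 5 units, time = 31
  J4 runs 5 units, time = 36
  J2 runs 2 units, time = 38
  J3 runs 4 units, time = 42
  J4 runs 5 units, time = 47
Finish times: [21, 38, 42, 47]
Average turnaround = 148/4 = 37.0

37.0


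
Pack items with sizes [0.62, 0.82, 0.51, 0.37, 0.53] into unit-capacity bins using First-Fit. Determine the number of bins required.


Place items sequentially using First-Fit:
  Item 0.62 -> new Bin 1
  Item 0.82 -> new Bin 2
  Item 0.51 -> new Bin 3
  Item 0.37 -> Bin 1 (now 0.99)
  Item 0.53 -> new Bin 4
Total bins used = 4

4


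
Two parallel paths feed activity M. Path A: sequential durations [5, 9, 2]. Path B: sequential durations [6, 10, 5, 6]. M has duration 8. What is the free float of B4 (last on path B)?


ES(B4) = sum of predecessors on chain B = 21
EF(B4) = ES + duration = 21 + 6 = 27
Successor of B4 is M. ES(M) = max(sum(A), sum(B)) = max(16, 27) = 27
Free float = ES(successor) - EF(current) = 27 - 27 = 0

0


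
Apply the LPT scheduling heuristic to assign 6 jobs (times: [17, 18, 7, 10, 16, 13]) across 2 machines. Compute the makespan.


Sort jobs in decreasing order (LPT): [18, 17, 16, 13, 10, 7]
Assign each job to the least loaded machine:
  Machine 1: jobs [18, 13, 10], load = 41
  Machine 2: jobs [17, 16, 7], load = 40
Makespan = max load = 41

41


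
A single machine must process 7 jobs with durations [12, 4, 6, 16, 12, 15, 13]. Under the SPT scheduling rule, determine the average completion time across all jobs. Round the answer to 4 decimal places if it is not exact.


Sort jobs by processing time (SPT order): [4, 6, 12, 12, 13, 15, 16]
Compute completion times sequentially:
  Job 1: processing = 4, completes at 4
  Job 2: processing = 6, completes at 10
  Job 3: processing = 12, completes at 22
  Job 4: processing = 12, completes at 34
  Job 5: processing = 13, completes at 47
  Job 6: processing = 15, completes at 62
  Job 7: processing = 16, completes at 78
Sum of completion times = 257
Average completion time = 257/7 = 36.7143

36.7143


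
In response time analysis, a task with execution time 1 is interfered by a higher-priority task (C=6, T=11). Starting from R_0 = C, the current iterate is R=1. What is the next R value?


R_next = C + ceil(R_prev / T_hp) * C_hp
ceil(1 / 11) = ceil(0.0909) = 1
Interference = 1 * 6 = 6
R_next = 1 + 6 = 7

7


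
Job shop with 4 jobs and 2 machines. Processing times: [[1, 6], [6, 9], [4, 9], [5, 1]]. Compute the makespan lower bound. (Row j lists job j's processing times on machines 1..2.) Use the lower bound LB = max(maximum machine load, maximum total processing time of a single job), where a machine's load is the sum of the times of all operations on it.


Machine loads:
  Machine 1: 1 + 6 + 4 + 5 = 16
  Machine 2: 6 + 9 + 9 + 1 = 25
Max machine load = 25
Job totals:
  Job 1: 7
  Job 2: 15
  Job 3: 13
  Job 4: 6
Max job total = 15
Lower bound = max(25, 15) = 25

25


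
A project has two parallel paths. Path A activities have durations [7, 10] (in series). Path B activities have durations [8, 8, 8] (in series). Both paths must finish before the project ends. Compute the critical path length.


Path A total = 7 + 10 = 17
Path B total = 8 + 8 + 8 = 24
Critical path = longest path = max(17, 24) = 24

24


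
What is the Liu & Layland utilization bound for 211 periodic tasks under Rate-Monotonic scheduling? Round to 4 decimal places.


Compute 2^(1/211) = 1.0032904594
Subtract 1: 1.0032904594 - 1 = 0.0032904594
Multiply by n: 211 * 0.0032904594 = 0.6942869334
Round to 4 dp: 0.6943

0.6943


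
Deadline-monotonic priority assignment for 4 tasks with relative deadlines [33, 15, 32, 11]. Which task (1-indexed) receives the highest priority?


Sort tasks by relative deadline (ascending):
  Task 4: deadline = 11
  Task 2: deadline = 15
  Task 3: deadline = 32
  Task 1: deadline = 33
Priority order (highest first): [4, 2, 3, 1]
Highest priority task = 4

4


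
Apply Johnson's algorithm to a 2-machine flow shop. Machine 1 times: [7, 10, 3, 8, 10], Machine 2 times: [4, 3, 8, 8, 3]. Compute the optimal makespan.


Apply Johnson's rule:
  Group 1 (a <= b): [(3, 3, 8), (4, 8, 8)]
  Group 2 (a > b): [(1, 7, 4), (2, 10, 3), (5, 10, 3)]
Optimal job order: [3, 4, 1, 2, 5]
Schedule:
  Job 3: M1 done at 3, M2 done at 11
  Job 4: M1 done at 11, M2 done at 19
  Job 1: M1 done at 18, M2 done at 23
  Job 2: M1 done at 28, M2 done at 31
  Job 5: M1 done at 38, M2 done at 41
Makespan = 41

41


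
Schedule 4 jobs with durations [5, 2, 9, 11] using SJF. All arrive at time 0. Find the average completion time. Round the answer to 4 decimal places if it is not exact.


SJF order (ascending): [2, 5, 9, 11]
Completion times:
  Job 1: burst=2, C=2
  Job 2: burst=5, C=7
  Job 3: burst=9, C=16
  Job 4: burst=11, C=27
Average completion = 52/4 = 13.0

13.0


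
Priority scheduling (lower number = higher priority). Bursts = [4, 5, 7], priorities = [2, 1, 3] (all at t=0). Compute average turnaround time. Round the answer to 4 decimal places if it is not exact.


Sort by priority (ascending = highest first):
Order: [(1, 5), (2, 4), (3, 7)]
Completion times:
  Priority 1, burst=5, C=5
  Priority 2, burst=4, C=9
  Priority 3, burst=7, C=16
Average turnaround = 30/3 = 10.0

10.0


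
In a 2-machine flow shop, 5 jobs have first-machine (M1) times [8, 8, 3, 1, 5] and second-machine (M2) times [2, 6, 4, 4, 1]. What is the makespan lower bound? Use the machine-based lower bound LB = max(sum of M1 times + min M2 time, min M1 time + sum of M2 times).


LB1 = sum(M1 times) + min(M2 times) = 25 + 1 = 26
LB2 = min(M1 times) + sum(M2 times) = 1 + 17 = 18
Lower bound = max(LB1, LB2) = max(26, 18) = 26

26


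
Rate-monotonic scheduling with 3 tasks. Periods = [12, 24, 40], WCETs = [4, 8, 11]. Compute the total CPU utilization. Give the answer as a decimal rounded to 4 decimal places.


Compute individual utilizations (exact fractions):
  Task 1: C/T = 4/12 = 1/3 (approx. 0.3333)
  Task 2: C/T = 8/24 = 1/3 (approx. 0.3333)
  Task 3: C/T = 11/40 (approx. 0.275)
Total utilization U = 1/3 + 1/3 + 11/40 = 113/120
Rounded to 4 decimal places: U = 0.9417
RM (Liu & Layland) bound for 3 tasks = 0.779763; compare with U = 113/120 (approx. 0.941667)
bound < U <= 1, so the RM sufficient condition is not met (inconclusive; an exact test such as response-time analysis is needed).

0.9417


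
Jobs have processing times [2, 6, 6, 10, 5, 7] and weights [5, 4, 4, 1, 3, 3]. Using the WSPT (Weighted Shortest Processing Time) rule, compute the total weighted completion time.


Compute p/w ratios and sort ascending (WSPT): [(2, 5), (6, 4), (6, 4), (5, 3), (7, 3), (10, 1)]
Compute weighted completion times:
  Job (p=2,w=5): C=2, w*C=5*2=10
  Job (p=6,w=4): C=8, w*C=4*8=32
  Job (p=6,w=4): C=14, w*C=4*14=56
  Job (p=5,w=3): C=19, w*C=3*19=57
  Job (p=7,w=3): C=26, w*C=3*26=78
  Job (p=10,w=1): C=36, w*C=1*36=36
Total weighted completion time = 269

269


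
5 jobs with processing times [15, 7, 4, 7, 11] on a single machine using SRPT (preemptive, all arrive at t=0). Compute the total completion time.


Since all jobs arrive at t=0, SRPT equals SPT ordering.
SPT order: [4, 7, 7, 11, 15]
Completion times:
  Job 1: p=4, C=4
  Job 2: p=7, C=11
  Job 3: p=7, C=18
  Job 4: p=11, C=29
  Job 5: p=15, C=44
Total completion time = 4 + 11 + 18 + 29 + 44 = 106

106


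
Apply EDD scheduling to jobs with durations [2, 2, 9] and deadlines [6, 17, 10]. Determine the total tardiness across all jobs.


Sort by due date (EDD order): [(2, 6), (9, 10), (2, 17)]
Compute completion times and tardiness:
  Job 1: p=2, d=6, C=2, tardiness=max(0,2-6)=0
  Job 2: p=9, d=10, C=11, tardiness=max(0,11-10)=1
  Job 3: p=2, d=17, C=13, tardiness=max(0,13-17)=0
Total tardiness = 1

1


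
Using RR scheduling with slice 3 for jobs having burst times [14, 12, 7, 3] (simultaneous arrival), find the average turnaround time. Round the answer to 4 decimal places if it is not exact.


Time quantum = 3
Execution trace:
  J1 runs 3 units, time = 3
  J2 runs 3 units, time = 6
  J3 runs 3 units, time = 9
  J4 runs 3 units, time = 12
  J1 runs 3 units, time = 15
  J2 runs 3 units, time = 18
  J3 runs 3 units, time = 21
  J1 runs 3 units, time = 24
  J2 runs 3 units, time = 27
  J3 runs 1 units, time = 28
  J1 runs 3 units, time = 31
  J2 runs 3 units, time = 34
  J1 runs 2 units, time = 36
Finish times: [36, 34, 28, 12]
Average turnaround = 110/4 = 27.5

27.5


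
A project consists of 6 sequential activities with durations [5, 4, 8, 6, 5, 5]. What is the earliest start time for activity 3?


Activity 3 starts after activities 1 through 2 complete.
Predecessor durations: [5, 4]
ES = 5 + 4 = 9

9


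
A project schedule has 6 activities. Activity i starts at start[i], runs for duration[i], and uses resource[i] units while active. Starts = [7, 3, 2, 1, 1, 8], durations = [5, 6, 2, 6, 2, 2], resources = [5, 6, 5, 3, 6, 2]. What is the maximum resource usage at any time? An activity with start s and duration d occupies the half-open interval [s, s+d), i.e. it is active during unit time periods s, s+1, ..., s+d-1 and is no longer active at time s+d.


Each activity i is active on [start_i, start_i + duration_i).
Compute total resource usage per time slot:
  t=0: active resources = [], total = 0
  t=1: active resources = [3, 6], total = 9
  t=2: active resources = [5, 3, 6], total = 14
  t=3: active resources = [6, 5, 3], total = 14
  t=4: active resources = [6, 3], total = 9
  t=5: active resources = [6, 3], total = 9
  t=6: active resources = [6, 3], total = 9
  t=7: active resources = [5, 6], total = 11
  t=8: active resources = [5, 6, 2], total = 13
  t=9: active resources = [5, 2], total = 7
  t=10: active resources = [5], total = 5
  t=11: active resources = [5], total = 5
Peak resource demand = 14

14


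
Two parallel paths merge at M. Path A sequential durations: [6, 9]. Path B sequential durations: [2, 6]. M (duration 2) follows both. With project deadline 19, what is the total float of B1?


Forward pass: ES(B1) = sum of predecessors on chain B = 0
EF = ES + duration = 0 + 2 = 2
Backward pass: LF(M) = deadline = 19; LS(M) = 19 - 2 = 17
LF(B1) = LS(M) - sum(successors on chain B) = 17 - 6 = 11
LS = LF - duration = 11 - 2 = 9
Total float = LS - ES = 9 - 0 = 9

9


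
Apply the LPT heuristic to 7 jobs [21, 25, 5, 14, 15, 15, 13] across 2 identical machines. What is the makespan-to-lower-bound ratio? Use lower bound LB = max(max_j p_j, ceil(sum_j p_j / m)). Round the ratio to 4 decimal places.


LPT order: [25, 21, 15, 15, 14, 13, 5]
Machine loads after assignment: [53, 55]
LPT makespan = 55
Lower bound = max(max_job, ceil(total/2)) = max(25, 54) = 54
Ratio = 55 / 54 = 1.0185

1.0185


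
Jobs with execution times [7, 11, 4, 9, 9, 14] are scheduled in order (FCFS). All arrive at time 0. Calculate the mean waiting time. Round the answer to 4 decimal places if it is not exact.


FCFS order (as given): [7, 11, 4, 9, 9, 14]
Waiting times:
  Job 1: wait = 0
  Job 2: wait = 7
  Job 3: wait = 18
  Job 4: wait = 22
  Job 5: wait = 31
  Job 6: wait = 40
Sum of waiting times = 118
Average waiting time = 118/6 = 19.6667

19.6667


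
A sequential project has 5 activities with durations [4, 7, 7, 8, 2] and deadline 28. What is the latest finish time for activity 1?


LF(activity 1) = deadline - sum of successor durations
Successors: activities 2 through 5 with durations [7, 7, 8, 2]
Sum of successor durations = 24
LF = 28 - 24 = 4

4


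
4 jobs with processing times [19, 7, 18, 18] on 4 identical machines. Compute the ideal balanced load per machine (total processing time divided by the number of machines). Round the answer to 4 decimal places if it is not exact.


Total processing time = 19 + 7 + 18 + 18 = 62
Number of machines = 4
Ideal balanced load = 62 / 4 = 15.5

15.5


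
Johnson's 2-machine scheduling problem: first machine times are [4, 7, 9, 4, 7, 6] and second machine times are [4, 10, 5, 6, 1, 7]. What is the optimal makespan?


Apply Johnson's rule:
  Group 1 (a <= b): [(1, 4, 4), (4, 4, 6), (6, 6, 7), (2, 7, 10)]
  Group 2 (a > b): [(3, 9, 5), (5, 7, 1)]
Optimal job order: [1, 4, 6, 2, 3, 5]
Schedule:
  Job 1: M1 done at 4, M2 done at 8
  Job 4: M1 done at 8, M2 done at 14
  Job 6: M1 done at 14, M2 done at 21
  Job 2: M1 done at 21, M2 done at 31
  Job 3: M1 done at 30, M2 done at 36
  Job 5: M1 done at 37, M2 done at 38
Makespan = 38

38


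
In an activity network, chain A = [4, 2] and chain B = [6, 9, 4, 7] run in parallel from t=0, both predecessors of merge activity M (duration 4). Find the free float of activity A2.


ES(A2) = sum of predecessors on chain A = 4
EF(A2) = ES + duration = 4 + 2 = 6
Successor of A2 is M. ES(M) = max(sum(A), sum(B)) = max(6, 26) = 26
Free float = ES(successor) - EF(current) = 26 - 6 = 20

20


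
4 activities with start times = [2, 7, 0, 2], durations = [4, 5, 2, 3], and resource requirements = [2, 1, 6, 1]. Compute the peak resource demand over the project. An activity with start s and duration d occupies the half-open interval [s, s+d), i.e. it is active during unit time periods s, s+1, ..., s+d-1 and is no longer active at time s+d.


Each activity i is active on [start_i, start_i + duration_i).
Compute total resource usage per time slot:
  t=0: active resources = [6], total = 6
  t=1: active resources = [6], total = 6
  t=2: active resources = [2, 1], total = 3
  t=3: active resources = [2, 1], total = 3
  t=4: active resources = [2, 1], total = 3
  t=5: active resources = [2], total = 2
  t=6: active resources = [], total = 0
  t=7: active resources = [1], total = 1
  t=8: active resources = [1], total = 1
  t=9: active resources = [1], total = 1
  t=10: active resources = [1], total = 1
  t=11: active resources = [1], total = 1
Peak resource demand = 6

6


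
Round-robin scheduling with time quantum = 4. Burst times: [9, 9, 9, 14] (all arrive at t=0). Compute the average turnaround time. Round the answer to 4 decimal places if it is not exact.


Time quantum = 4
Execution trace:
  J1 runs 4 units, time = 4
  J2 runs 4 units, time = 8
  J3 runs 4 units, time = 12
  J4 runs 4 units, time = 16
  J1 runs 4 units, time = 20
  J2 runs 4 units, time = 24
  J3 runs 4 units, time = 28
  J4 runs 4 units, time = 32
  J1 runs 1 units, time = 33
  J2 runs 1 units, time = 34
  J3 runs 1 units, time = 35
  J4 runs 4 units, time = 39
  J4 runs 2 units, time = 41
Finish times: [33, 34, 35, 41]
Average turnaround = 143/4 = 35.75

35.75


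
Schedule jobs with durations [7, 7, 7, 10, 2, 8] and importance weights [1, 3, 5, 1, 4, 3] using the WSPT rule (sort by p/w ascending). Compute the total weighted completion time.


Compute p/w ratios and sort ascending (WSPT): [(2, 4), (7, 5), (7, 3), (8, 3), (7, 1), (10, 1)]
Compute weighted completion times:
  Job (p=2,w=4): C=2, w*C=4*2=8
  Job (p=7,w=5): C=9, w*C=5*9=45
  Job (p=7,w=3): C=16, w*C=3*16=48
  Job (p=8,w=3): C=24, w*C=3*24=72
  Job (p=7,w=1): C=31, w*C=1*31=31
  Job (p=10,w=1): C=41, w*C=1*41=41
Total weighted completion time = 245

245


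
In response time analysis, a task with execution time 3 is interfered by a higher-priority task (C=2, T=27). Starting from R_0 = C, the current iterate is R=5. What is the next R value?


R_next = C + ceil(R_prev / T_hp) * C_hp
ceil(5 / 27) = ceil(0.1852) = 1
Interference = 1 * 2 = 2
R_next = 3 + 2 = 5
R_next = R_prev, so the iteration has converged (response time = 5).

5


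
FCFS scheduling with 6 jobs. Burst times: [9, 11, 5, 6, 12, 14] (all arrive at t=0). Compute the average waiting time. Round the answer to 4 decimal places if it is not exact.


FCFS order (as given): [9, 11, 5, 6, 12, 14]
Waiting times:
  Job 1: wait = 0
  Job 2: wait = 9
  Job 3: wait = 20
  Job 4: wait = 25
  Job 5: wait = 31
  Job 6: wait = 43
Sum of waiting times = 128
Average waiting time = 128/6 = 21.3333

21.3333


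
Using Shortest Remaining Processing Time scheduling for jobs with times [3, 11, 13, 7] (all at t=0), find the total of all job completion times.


Since all jobs arrive at t=0, SRPT equals SPT ordering.
SPT order: [3, 7, 11, 13]
Completion times:
  Job 1: p=3, C=3
  Job 2: p=7, C=10
  Job 3: p=11, C=21
  Job 4: p=13, C=34
Total completion time = 3 + 10 + 21 + 34 = 68

68


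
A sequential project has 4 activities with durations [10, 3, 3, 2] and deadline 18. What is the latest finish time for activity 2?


LF(activity 2) = deadline - sum of successor durations
Successors: activities 3 through 4 with durations [3, 2]
Sum of successor durations = 5
LF = 18 - 5 = 13

13


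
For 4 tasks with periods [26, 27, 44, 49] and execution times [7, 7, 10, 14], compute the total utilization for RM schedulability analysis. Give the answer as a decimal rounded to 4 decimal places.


Compute individual utilizations (exact fractions):
  Task 1: C/T = 7/26 (approx. 0.2692)
  Task 2: C/T = 7/27 (approx. 0.2593)
  Task 3: C/T = 10/44 = 5/22 (approx. 0.2273)
  Task 4: C/T = 14/49 = 2/7 (approx. 0.2857)
Total utilization U = 7/26 + 7/27 + 5/22 + 2/7 = 28148/27027
Rounded to 4 decimal places: U = 1.0415
RM (Liu & Layland) bound for 4 tasks = 0.756828; compare with U = 28148/27027 (approx. 1.041477)
U > 1, so the task set is not schedulable (processor overloaded).

1.0415


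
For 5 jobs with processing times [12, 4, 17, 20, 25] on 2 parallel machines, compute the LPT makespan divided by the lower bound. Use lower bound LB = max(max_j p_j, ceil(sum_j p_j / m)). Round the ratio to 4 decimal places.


LPT order: [25, 20, 17, 12, 4]
Machine loads after assignment: [41, 37]
LPT makespan = 41
Lower bound = max(max_job, ceil(total/2)) = max(25, 39) = 39
Ratio = 41 / 39 = 1.0513

1.0513


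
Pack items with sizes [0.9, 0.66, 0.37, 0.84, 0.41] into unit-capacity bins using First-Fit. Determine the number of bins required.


Place items sequentially using First-Fit:
  Item 0.9 -> new Bin 1
  Item 0.66 -> new Bin 2
  Item 0.37 -> new Bin 3
  Item 0.84 -> new Bin 4
  Item 0.41 -> Bin 3 (now 0.78)
Total bins used = 4

4


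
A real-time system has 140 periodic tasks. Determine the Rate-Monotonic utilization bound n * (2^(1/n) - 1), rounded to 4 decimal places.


Compute 2^(1/140) = 1.0049633280
Subtract 1: 1.0049633280 - 1 = 0.0049633280
Multiply by n: 140 * 0.0049633280 = 0.6948659200
Round to 4 dp: 0.6949

0.6949


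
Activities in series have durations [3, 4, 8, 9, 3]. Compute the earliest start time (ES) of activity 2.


Activity 2 starts after activities 1 through 1 complete.
Predecessor durations: [3]
ES = 3 = 3

3


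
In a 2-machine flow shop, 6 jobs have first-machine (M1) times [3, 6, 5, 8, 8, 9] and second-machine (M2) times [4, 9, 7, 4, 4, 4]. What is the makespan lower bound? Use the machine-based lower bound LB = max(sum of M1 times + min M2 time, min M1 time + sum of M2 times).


LB1 = sum(M1 times) + min(M2 times) = 39 + 4 = 43
LB2 = min(M1 times) + sum(M2 times) = 3 + 32 = 35
Lower bound = max(LB1, LB2) = max(43, 35) = 43

43


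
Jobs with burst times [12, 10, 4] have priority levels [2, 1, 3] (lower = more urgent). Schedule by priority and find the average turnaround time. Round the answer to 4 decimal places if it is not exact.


Sort by priority (ascending = highest first):
Order: [(1, 10), (2, 12), (3, 4)]
Completion times:
  Priority 1, burst=10, C=10
  Priority 2, burst=12, C=22
  Priority 3, burst=4, C=26
Average turnaround = 58/3 = 19.3333

19.3333


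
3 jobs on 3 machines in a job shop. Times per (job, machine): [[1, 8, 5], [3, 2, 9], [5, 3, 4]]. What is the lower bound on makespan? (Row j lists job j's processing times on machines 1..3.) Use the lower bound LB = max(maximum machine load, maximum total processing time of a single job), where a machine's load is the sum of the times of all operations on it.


Machine loads:
  Machine 1: 1 + 3 + 5 = 9
  Machine 2: 8 + 2 + 3 = 13
  Machine 3: 5 + 9 + 4 = 18
Max machine load = 18
Job totals:
  Job 1: 14
  Job 2: 14
  Job 3: 12
Max job total = 14
Lower bound = max(18, 14) = 18

18


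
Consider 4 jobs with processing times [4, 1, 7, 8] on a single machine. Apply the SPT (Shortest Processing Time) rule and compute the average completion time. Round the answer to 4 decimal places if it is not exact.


Sort jobs by processing time (SPT order): [1, 4, 7, 8]
Compute completion times sequentially:
  Job 1: processing = 1, completes at 1
  Job 2: processing = 4, completes at 5
  Job 3: processing = 7, completes at 12
  Job 4: processing = 8, completes at 20
Sum of completion times = 38
Average completion time = 38/4 = 9.5

9.5


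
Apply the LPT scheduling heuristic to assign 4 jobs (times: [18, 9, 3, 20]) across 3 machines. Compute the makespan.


Sort jobs in decreasing order (LPT): [20, 18, 9, 3]
Assign each job to the least loaded machine:
  Machine 1: jobs [20], load = 20
  Machine 2: jobs [18], load = 18
  Machine 3: jobs [9, 3], load = 12
Makespan = max load = 20

20


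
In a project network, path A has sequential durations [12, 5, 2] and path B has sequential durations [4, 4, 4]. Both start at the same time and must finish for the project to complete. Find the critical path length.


Path A total = 12 + 5 + 2 = 19
Path B total = 4 + 4 + 4 = 12
Critical path = longest path = max(19, 12) = 19

19


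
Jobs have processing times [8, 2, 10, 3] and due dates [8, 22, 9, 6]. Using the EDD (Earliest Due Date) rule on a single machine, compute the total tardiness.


Sort by due date (EDD order): [(3, 6), (8, 8), (10, 9), (2, 22)]
Compute completion times and tardiness:
  Job 1: p=3, d=6, C=3, tardiness=max(0,3-6)=0
  Job 2: p=8, d=8, C=11, tardiness=max(0,11-8)=3
  Job 3: p=10, d=9, C=21, tardiness=max(0,21-9)=12
  Job 4: p=2, d=22, C=23, tardiness=max(0,23-22)=1
Total tardiness = 16

16


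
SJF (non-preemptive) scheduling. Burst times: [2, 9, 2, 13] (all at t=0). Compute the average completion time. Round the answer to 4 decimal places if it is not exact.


SJF order (ascending): [2, 2, 9, 13]
Completion times:
  Job 1: burst=2, C=2
  Job 2: burst=2, C=4
  Job 3: burst=9, C=13
  Job 4: burst=13, C=26
Average completion = 45/4 = 11.25

11.25


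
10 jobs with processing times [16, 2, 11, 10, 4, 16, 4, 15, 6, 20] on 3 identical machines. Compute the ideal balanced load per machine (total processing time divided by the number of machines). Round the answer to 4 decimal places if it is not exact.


Total processing time = 16 + 2 + 11 + 10 + 4 + 16 + 4 + 15 + 6 + 20 = 104
Number of machines = 3
Ideal balanced load = 104 / 3 = 34.6667

34.6667


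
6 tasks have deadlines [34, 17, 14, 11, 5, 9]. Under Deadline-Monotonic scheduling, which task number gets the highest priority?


Sort tasks by relative deadline (ascending):
  Task 5: deadline = 5
  Task 6: deadline = 9
  Task 4: deadline = 11
  Task 3: deadline = 14
  Task 2: deadline = 17
  Task 1: deadline = 34
Priority order (highest first): [5, 6, 4, 3, 2, 1]
Highest priority task = 5

5


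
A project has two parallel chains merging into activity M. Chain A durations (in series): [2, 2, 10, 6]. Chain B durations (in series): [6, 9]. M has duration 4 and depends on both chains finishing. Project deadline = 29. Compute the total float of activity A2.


Forward pass: ES(A2) = sum of predecessors on chain A = 2
EF = ES + duration = 2 + 2 = 4
Backward pass: LF(M) = deadline = 29; LS(M) = 29 - 4 = 25
LF(A2) = LS(M) - sum(successors on chain A) = 25 - 16 = 9
LS = LF - duration = 9 - 2 = 7
Total float = LS - ES = 7 - 2 = 5

5


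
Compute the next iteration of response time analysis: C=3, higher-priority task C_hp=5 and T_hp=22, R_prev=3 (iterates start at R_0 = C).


R_next = C + ceil(R_prev / T_hp) * C_hp
ceil(3 / 22) = ceil(0.1364) = 1
Interference = 1 * 5 = 5
R_next = 3 + 5 = 8

8


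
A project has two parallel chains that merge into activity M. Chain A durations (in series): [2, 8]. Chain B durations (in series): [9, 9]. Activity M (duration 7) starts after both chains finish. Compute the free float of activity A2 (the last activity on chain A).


ES(A2) = sum of predecessors on chain A = 2
EF(A2) = ES + duration = 2 + 8 = 10
Successor of A2 is M. ES(M) = max(sum(A), sum(B)) = max(10, 18) = 18
Free float = ES(successor) - EF(current) = 18 - 10 = 8

8


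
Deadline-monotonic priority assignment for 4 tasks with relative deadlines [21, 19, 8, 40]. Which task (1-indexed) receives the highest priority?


Sort tasks by relative deadline (ascending):
  Task 3: deadline = 8
  Task 2: deadline = 19
  Task 1: deadline = 21
  Task 4: deadline = 40
Priority order (highest first): [3, 2, 1, 4]
Highest priority task = 3

3


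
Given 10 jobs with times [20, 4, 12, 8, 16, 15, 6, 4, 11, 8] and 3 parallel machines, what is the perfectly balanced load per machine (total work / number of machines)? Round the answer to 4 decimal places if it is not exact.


Total processing time = 20 + 4 + 12 + 8 + 16 + 15 + 6 + 4 + 11 + 8 = 104
Number of machines = 3
Ideal balanced load = 104 / 3 = 34.6667

34.6667


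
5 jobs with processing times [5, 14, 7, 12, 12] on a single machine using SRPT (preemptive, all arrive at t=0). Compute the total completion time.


Since all jobs arrive at t=0, SRPT equals SPT ordering.
SPT order: [5, 7, 12, 12, 14]
Completion times:
  Job 1: p=5, C=5
  Job 2: p=7, C=12
  Job 3: p=12, C=24
  Job 4: p=12, C=36
  Job 5: p=14, C=50
Total completion time = 5 + 12 + 24 + 36 + 50 = 127

127


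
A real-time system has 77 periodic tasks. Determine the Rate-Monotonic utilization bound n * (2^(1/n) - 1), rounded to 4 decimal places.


Compute 2^(1/77) = 1.0090425505
Subtract 1: 1.0090425505 - 1 = 0.0090425505
Multiply by n: 77 * 0.0090425505 = 0.6962763885
Round to 4 dp: 0.6963

0.6963


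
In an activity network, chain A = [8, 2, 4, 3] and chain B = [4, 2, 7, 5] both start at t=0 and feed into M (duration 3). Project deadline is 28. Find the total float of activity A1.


Forward pass: ES(A1) = sum of predecessors on chain A = 0
EF = ES + duration = 0 + 8 = 8
Backward pass: LF(M) = deadline = 28; LS(M) = 28 - 3 = 25
LF(A1) = LS(M) - sum(successors on chain A) = 25 - 9 = 16
LS = LF - duration = 16 - 8 = 8
Total float = LS - ES = 8 - 0 = 8

8


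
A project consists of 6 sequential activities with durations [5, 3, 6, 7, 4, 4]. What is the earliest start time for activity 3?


Activity 3 starts after activities 1 through 2 complete.
Predecessor durations: [5, 3]
ES = 5 + 3 = 8

8


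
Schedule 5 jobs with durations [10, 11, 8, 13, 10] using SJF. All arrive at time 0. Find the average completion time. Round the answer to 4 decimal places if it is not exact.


SJF order (ascending): [8, 10, 10, 11, 13]
Completion times:
  Job 1: burst=8, C=8
  Job 2: burst=10, C=18
  Job 3: burst=10, C=28
  Job 4: burst=11, C=39
  Job 5: burst=13, C=52
Average completion = 145/5 = 29.0

29.0


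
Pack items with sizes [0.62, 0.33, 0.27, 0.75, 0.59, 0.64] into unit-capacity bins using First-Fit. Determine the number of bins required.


Place items sequentially using First-Fit:
  Item 0.62 -> new Bin 1
  Item 0.33 -> Bin 1 (now 0.95)
  Item 0.27 -> new Bin 2
  Item 0.75 -> new Bin 3
  Item 0.59 -> Bin 2 (now 0.86)
  Item 0.64 -> new Bin 4
Total bins used = 4

4


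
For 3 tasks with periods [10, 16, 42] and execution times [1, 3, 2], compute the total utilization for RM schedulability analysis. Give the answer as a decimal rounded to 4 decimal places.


Compute individual utilizations (exact fractions):
  Task 1: C/T = 1/10 (approx. 0.1)
  Task 2: C/T = 3/16 (approx. 0.1875)
  Task 3: C/T = 2/42 = 1/21 (approx. 0.0476)
Total utilization U = 1/10 + 3/16 + 1/21 = 563/1680
Rounded to 4 decimal places: U = 0.3351
RM (Liu & Layland) bound for 3 tasks = 0.779763; compare with U = 563/1680 (approx. 0.335119)
U <= bound, so schedulable by RM sufficient condition.

0.3351


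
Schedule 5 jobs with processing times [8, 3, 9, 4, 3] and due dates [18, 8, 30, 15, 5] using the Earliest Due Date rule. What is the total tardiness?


Sort by due date (EDD order): [(3, 5), (3, 8), (4, 15), (8, 18), (9, 30)]
Compute completion times and tardiness:
  Job 1: p=3, d=5, C=3, tardiness=max(0,3-5)=0
  Job 2: p=3, d=8, C=6, tardiness=max(0,6-8)=0
  Job 3: p=4, d=15, C=10, tardiness=max(0,10-15)=0
  Job 4: p=8, d=18, C=18, tardiness=max(0,18-18)=0
  Job 5: p=9, d=30, C=27, tardiness=max(0,27-30)=0
Total tardiness = 0

0


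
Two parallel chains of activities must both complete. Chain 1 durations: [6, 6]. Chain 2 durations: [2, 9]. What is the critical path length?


Path A total = 6 + 6 = 12
Path B total = 2 + 9 = 11
Critical path = longest path = max(12, 11) = 12

12


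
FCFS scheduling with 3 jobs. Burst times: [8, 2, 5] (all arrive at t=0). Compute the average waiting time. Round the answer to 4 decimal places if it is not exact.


FCFS order (as given): [8, 2, 5]
Waiting times:
  Job 1: wait = 0
  Job 2: wait = 8
  Job 3: wait = 10
Sum of waiting times = 18
Average waiting time = 18/3 = 6.0

6.0


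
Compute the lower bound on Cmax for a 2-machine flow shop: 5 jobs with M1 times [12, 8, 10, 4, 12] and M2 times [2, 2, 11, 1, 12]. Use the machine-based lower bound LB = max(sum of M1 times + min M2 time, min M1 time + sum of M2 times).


LB1 = sum(M1 times) + min(M2 times) = 46 + 1 = 47
LB2 = min(M1 times) + sum(M2 times) = 4 + 28 = 32
Lower bound = max(LB1, LB2) = max(47, 32) = 47

47


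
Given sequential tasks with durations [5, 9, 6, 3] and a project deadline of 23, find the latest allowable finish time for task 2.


LF(activity 2) = deadline - sum of successor durations
Successors: activities 3 through 4 with durations [6, 3]
Sum of successor durations = 9
LF = 23 - 9 = 14

14


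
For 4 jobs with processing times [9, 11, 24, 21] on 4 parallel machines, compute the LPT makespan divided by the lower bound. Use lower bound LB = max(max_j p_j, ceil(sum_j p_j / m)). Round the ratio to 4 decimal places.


LPT order: [24, 21, 11, 9]
Machine loads after assignment: [24, 21, 11, 9]
LPT makespan = 24
Lower bound = max(max_job, ceil(total/4)) = max(24, 17) = 24
Ratio = 24 / 24 = 1.0

1.0
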